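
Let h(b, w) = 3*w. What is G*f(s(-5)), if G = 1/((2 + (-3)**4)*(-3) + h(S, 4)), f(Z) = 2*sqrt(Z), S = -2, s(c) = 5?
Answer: -2*sqrt(5)/237 ≈ -0.018870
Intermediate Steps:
G = -1/237 (G = 1/((2 + (-3)**4)*(-3) + 3*4) = 1/((2 + 81)*(-3) + 12) = 1/(83*(-3) + 12) = 1/(-249 + 12) = 1/(-237) = -1/237 ≈ -0.0042194)
G*f(s(-5)) = -2*sqrt(5)/237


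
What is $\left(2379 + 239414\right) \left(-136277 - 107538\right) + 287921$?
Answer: $-58952472374$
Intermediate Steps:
$\left(2379 + 239414\right) \left(-136277 - 107538\right) + 287921 = 241793 \left(-243815\right) + 287921 = -58952760295 + 287921 = -58952472374$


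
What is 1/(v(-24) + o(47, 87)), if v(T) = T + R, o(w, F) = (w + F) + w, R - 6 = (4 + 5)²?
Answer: 1/244 ≈ 0.0040984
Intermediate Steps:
R = 87 (R = 6 + (4 + 5)² = 6 + 9² = 6 + 81 = 87)
o(w, F) = F + 2*w (o(w, F) = (F + w) + w = F + 2*w)
v(T) = 87 + T (v(T) = T + 87 = 87 + T)
1/(v(-24) + o(47, 87)) = 1/((87 - 24) + (87 + 2*47)) = 1/(63 + (87 + 94)) = 1/(63 + 181) = 1/244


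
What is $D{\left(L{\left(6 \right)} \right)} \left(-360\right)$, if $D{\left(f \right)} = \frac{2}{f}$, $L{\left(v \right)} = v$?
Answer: $-120$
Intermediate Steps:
$D{\left(L{\left(6 \right)} \right)} \left(-360\right) = \frac{2}{6} \left(-360\right) = 2 \cdot \frac{1}{6} \left(-360\right) = \frac{1}{3} \left(-360\right) = -120$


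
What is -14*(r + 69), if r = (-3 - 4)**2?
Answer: -1652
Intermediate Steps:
r = 49 (r = (-7)**2 = 49)
-14*(r + 69) = -14*(49 + 69) = -14*118 = -1652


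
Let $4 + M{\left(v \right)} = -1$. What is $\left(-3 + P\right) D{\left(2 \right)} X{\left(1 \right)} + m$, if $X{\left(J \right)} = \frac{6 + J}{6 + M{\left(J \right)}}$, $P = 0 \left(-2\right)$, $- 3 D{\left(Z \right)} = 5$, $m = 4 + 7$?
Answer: $46$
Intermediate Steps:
$M{\left(v \right)} = -5$ ($M{\left(v \right)} = -4 - 1 = -5$)
$m = 11$
$D{\left(Z \right)} = - \frac{5}{3}$ ($D{\left(Z \right)} = \left(- \frac{1}{3}\right) 5 = - \frac{5}{3}$)
$P = 0$
$X{\left(J \right)} = 6 + J$ ($X{\left(J \right)} = \frac{6 + J}{6 - 5} = \frac{6 + J}{1} = \left(6 + J\right) 1 = 6 + J$)
$\left(-3 + P\right) D{\left(2 \right)} X{\left(1 \right)} + m = \left(-3 + 0\right) \left(- \frac{5}{3}\right) \left(6 + 1\right) + 11 = \left(-3\right) \left(- \frac{5}{3}\right) 7 + 11 = 5 \cdot 7 + 11 = 35 + 11 = 46$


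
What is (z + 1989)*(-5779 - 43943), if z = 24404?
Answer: -1312312746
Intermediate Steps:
(z + 1989)*(-5779 - 43943) = (24404 + 1989)*(-5779 - 43943) = 26393*(-49722) = -1312312746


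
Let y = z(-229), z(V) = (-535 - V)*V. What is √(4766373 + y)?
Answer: 21*√10967 ≈ 2199.2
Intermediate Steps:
z(V) = V*(-535 - V)
y = 70074 (y = -1*(-229)*(535 - 229) = -1*(-229)*306 = 70074)
√(4766373 + y) = √(4766373 + 70074) = √4836447 = 21*√10967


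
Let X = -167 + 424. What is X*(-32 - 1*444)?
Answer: -122332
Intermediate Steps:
X = 257
X*(-32 - 1*444) = 257*(-32 - 1*444) = 257*(-32 - 444) = 257*(-476) = -122332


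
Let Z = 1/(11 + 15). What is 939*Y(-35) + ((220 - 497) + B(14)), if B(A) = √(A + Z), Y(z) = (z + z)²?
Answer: 4600823 + √9490/26 ≈ 4.6008e+6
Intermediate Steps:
Y(z) = 4*z² (Y(z) = (2*z)² = 4*z²)
Z = 1/26 ≈ 0.038462
B(A) = √(1/26 + A) (B(A) = √(A + 1/26) = √(1/26 + A))
939*Y(-35) + ((220 - 497) + B(14)) = 939*(4*(-35)²) + ((220 - 497) + √(26 + 676*14)/26) = 939*(4*1225) + (-277 + √(26 + 9464)/26) = 939*4900 + (-277 + √9490/26) = 4601100 + (-277 + √9490/26) = 4600823 + √9490/26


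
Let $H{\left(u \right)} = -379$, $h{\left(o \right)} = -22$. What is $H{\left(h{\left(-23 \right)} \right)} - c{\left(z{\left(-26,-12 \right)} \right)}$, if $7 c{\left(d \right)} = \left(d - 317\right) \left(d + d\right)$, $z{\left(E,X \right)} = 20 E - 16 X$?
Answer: $- \frac{425773}{7} \approx -60825.0$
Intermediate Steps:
$z{\left(E,X \right)} = - 16 X + 20 E$
$c{\left(d \right)} = \frac{2 d \left(-317 + d\right)}{7}$ ($c{\left(d \right)} = \frac{\left(d - 317\right) \left(d + d\right)}{7} = \frac{\left(-317 + d\right) 2 d}{7} = \frac{2 d \left(-317 + d\right)}{7}$)
$H{\left(h{\left(-23 \right)} \right)} - c{\left(z{\left(-26,-12 \right)} \right)} = -379 - \frac{2 \left(\left(-16\right) \left(-12\right) + 20 \left(-26\right)\right) \left(-317 + \left(\left(-16\right) \left(-12\right) + 20 \left(-26\right)\right)\right)}{7} = -379 - \frac{2 \left(192 - 520\right) \left(-317 + \left(192 - 520\right)\right)}{7} = -379 - \frac{2}{7} \left(-328\right) \left(-317 - 328\right) = -379 - \frac{2}{7} \left(-328\right) \left(-645\right) = -379 - \frac{423120}{7} = - \frac{425773}{7}$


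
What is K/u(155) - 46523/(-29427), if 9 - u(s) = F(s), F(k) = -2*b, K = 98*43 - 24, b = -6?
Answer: -41053187/29427 ≈ -1395.1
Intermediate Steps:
K = 4190 (K = 4214 - 24 = 4190)
F(k) = 12 (F(k) = -2*(-6) = 12)
u(s) = -3 (u(s) = 9 - 1*12 = 9 - 12 = -3)
K/u(155) - 46523/(-29427) = 4190/(-3) - 46523/(-29427) = 4190*(-⅓) - 46523*(-1/29427) = -4190/3 + 46523/29427 = -41053187/29427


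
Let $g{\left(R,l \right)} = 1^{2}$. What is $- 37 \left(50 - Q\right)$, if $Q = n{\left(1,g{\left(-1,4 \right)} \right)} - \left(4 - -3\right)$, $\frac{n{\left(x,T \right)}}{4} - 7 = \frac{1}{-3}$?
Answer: $- \frac{3367}{3} \approx -1122.3$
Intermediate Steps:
$g{\left(R,l \right)} = 1$
$n{\left(x,T \right)} = \frac{80}{3}$ ($n{\left(x,T \right)} = 28 + \frac{4}{-3} = 28 + 4 \left(- \frac{1}{3}\right) = 28 - \frac{4}{3} = \frac{80}{3}$)
$Q = \frac{59}{3}$ ($Q = \frac{80}{3} - \left(4 - -3\right) = \frac{80}{3} - \left(4 + 3\right) = \frac{80}{3} - 7 = \frac{59}{3} \approx 19.667$)
$- 37 \left(50 - Q\right) = - 37 \left(50 - \frac{59}{3}\right) = \left(-37\right) \frac{91}{3} = - \frac{3367}{3}$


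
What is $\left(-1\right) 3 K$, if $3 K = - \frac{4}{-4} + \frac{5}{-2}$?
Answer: $\frac{3}{2} \approx 1.5$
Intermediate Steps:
$K = - \frac{1}{2}$ ($K = \frac{- \frac{4}{-4} + \frac{5}{-2}}{3} = \frac{\left(-4\right) \left(- \frac{1}{4}\right) + 5 \left(- \frac{1}{2}\right)}{3} = \frac{1 - \frac{5}{2}}{3} = \frac{1}{3} \left(- \frac{3}{2}\right) = - \frac{1}{2} \approx -0.5$)
$\left(-1\right) 3 K = \left(-1\right) 3 \left(- \frac{1}{2}\right) = \left(-3\right) \left(- \frac{1}{2}\right) = \frac{3}{2}$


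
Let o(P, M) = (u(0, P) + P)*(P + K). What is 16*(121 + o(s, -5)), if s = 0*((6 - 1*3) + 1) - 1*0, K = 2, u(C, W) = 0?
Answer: 1936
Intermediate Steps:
s = 0 (s = 0*((6 - 3) + 1) + 0 = 0*(3 + 1) + 0 = 0*4 + 0 = 0 + 0 = 0)
o(P, M) = P*(2 + P) (o(P, M) = (0 + P)*(P + 2) = P*(2 + P))
16*(121 + o(s, -5)) = 16*(121 + 0*(2 + 0)) = 16*(121 + 0*2) = 16*(121 + 0) = 16*121 = 1936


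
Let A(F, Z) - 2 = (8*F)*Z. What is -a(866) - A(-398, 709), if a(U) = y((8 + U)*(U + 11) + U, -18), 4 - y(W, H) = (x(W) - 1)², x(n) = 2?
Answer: 2257451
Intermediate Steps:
y(W, H) = 3 (y(W, H) = 4 - (2 - 1)² = 4 - 1*1² = 4 - 1*1 = 4 - 1 = 3)
a(U) = 3
A(F, Z) = 2 + 8*F*Z (A(F, Z) = 2 + (8*F)*Z = 2 + 8*F*Z)
-a(866) - A(-398, 709) = -1*3 - (2 + 8*(-398)*709) = -3 - (2 - 2257456) = -3 - 1*(-2257454) = -3 + 2257454 = 2257451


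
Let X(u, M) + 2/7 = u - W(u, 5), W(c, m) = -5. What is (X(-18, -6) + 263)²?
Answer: 3055504/49 ≈ 62357.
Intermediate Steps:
X(u, M) = 33/7 + u (X(u, M) = -2/7 + (u - 1*(-5)) = -2/7 + (u + 5) = -2/7 + (5 + u) = 33/7 + u)
(X(-18, -6) + 263)² = ((33/7 - 18) + 263)² = (-93/7 + 263)² = (1748/7)² = 3055504/49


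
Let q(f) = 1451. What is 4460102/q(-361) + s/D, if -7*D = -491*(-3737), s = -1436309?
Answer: 8198282566947/2662392017 ≈ 3079.3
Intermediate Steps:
D = -1834867/7 (D = -(-491)*(-3737)/7 = -1/7*1834867 = -1834867/7 ≈ -2.6212e+5)
4460102/q(-361) + s/D = 4460102/1451 - 1436309/(-1834867/7) = 4460102*(1/1451) - 1436309*(-7/1834867) = 4460102/1451 + 10054163/1834867 = 8198282566947/2662392017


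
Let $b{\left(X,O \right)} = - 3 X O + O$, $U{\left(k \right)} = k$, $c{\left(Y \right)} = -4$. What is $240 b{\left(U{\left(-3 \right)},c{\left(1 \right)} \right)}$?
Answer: $-9600$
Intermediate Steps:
$b{\left(X,O \right)} = O - 3 O X$ ($b{\left(X,O \right)} = - 3 O X + O = O - 3 O X$)
$240 b{\left(U{\left(-3 \right)},c{\left(1 \right)} \right)} = 240 \left(- 4 \left(1 - -9\right)\right) = 240 \left(- 4 \left(1 + 9\right)\right) = 240 \left(\left(-4\right) 10\right) = 240 \left(-40\right) = -9600$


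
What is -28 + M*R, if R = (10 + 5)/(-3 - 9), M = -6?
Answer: -41/2 ≈ -20.500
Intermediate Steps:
R = -5/4 (R = 15/(-12) = 15*(-1/12) = -5/4 ≈ -1.2500)
-28 + M*R = -28 - 6*(-5/4) = -28 + 15/2 = -41/2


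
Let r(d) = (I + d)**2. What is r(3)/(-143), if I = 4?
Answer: -49/143 ≈ -0.34266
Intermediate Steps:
r(d) = (4 + d)**2
r(3)/(-143) = (4 + 3)**2/(-143) = 7**2*(-1/143) = 49*(-1/143) = -49/143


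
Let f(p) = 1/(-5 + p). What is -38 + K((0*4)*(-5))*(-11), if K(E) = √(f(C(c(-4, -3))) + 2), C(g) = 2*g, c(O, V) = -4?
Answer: -38 - 55*√13/13 ≈ -53.254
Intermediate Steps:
K(E) = 5*√13/13 (K(E) = √(1/(-5 + 2*(-4)) + 2) = √(1/(-5 - 8) + 2) = √(1/(-13) + 2) = √(-1/13 + 2) = √(25/13) = 5*√13/13)
-38 + K((0*4)*(-5))*(-11) = -38 + (5*√13/13)*(-11) = -38 - 55*√13/13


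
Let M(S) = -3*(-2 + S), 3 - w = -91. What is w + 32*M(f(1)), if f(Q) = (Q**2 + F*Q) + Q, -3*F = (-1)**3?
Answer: 62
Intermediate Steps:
F = 1/3 (F = -1/3*(-1)**3 = -1/3*(-1) = 1/3 ≈ 0.33333)
w = 94 (w = 3 - 1*(-91) = 3 + 91 = 94)
f(Q) = Q**2 + 4*Q/3 (f(Q) = (Q**2 + Q/3) + Q = Q**2 + 4*Q/3)
M(S) = 6 - 3*S
w + 32*M(f(1)) = 94 + 32*(6 - (4 + 3*1)) = 94 + 32*(6 - (4 + 3)) = 94 + 32*(6 - 7) = 94 + 32*(-1) = 94 - 32 = 62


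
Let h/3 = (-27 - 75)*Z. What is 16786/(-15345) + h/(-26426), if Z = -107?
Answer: -43000583/18432135 ≈ -2.3329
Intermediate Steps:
h = 32742 (h = 3*((-27 - 75)*(-107)) = 3*(-102*(-107)) = 3*10914 = 32742)
16786/(-15345) + h/(-26426) = 16786/(-15345) + 32742/(-26426) = 16786*(-1/15345) + 32742*(-1/26426) = -1526/1395 - 16371/13213 = -43000583/18432135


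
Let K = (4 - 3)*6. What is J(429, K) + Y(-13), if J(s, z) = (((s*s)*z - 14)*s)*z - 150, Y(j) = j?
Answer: 2842293005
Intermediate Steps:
K = 6 (K = 1*6 = 6)
J(s, z) = -150 + s*z*(-14 + z*s²) (J(s, z) = ((s²*z - 14)*s)*z - 150 = ((z*s² - 14)*s)*z - 150 = ((-14 + z*s²)*s)*z - 150 = (s*(-14 + z*s²))*z - 150 = s*z*(-14 + z*s²) - 150 = -150 + s*z*(-14 + z*s²))
J(429, K) + Y(-13) = (-150 + 429³*6² - 14*429*6) - 13 = (-150 + 78953589*36 - 36036) - 13 = (-150 + 2842329204 - 36036) - 13 = 2842293018 - 13 = 2842293005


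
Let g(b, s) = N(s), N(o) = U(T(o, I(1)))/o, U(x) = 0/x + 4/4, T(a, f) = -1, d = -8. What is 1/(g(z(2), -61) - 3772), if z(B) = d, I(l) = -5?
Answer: -61/230093 ≈ -0.00026511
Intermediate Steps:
z(B) = -8
U(x) = 1 (U(x) = 0 + 4*(1/4) = 0 + 1 = 1)
N(o) = 1/o
g(b, s) = 1/s
1/(g(z(2), -61) - 3772) = 1/(1/(-61) - 3772) = 1/(-1/61 - 3772) = 1/(-230093/61) = -61/230093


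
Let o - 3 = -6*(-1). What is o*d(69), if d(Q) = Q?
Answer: 621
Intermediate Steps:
o = 9 (o = 3 - 6*(-1) = 3 + 6 = 9)
o*d(69) = 9*69 = 621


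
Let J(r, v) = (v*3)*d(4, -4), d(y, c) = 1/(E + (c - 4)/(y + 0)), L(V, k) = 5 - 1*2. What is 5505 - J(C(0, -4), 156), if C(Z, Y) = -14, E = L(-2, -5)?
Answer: 5037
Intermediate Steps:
L(V, k) = 3 (L(V, k) = 5 - 2 = 3)
E = 3
d(y, c) = 1/(3 + (-4 + c)/y) (d(y, c) = 1/(3 + (c - 4)/(y + 0)) = 1/(3 + (-4 + c)/y))
J(r, v) = 3*v (J(r, v) = (v*3)*(4/(-4 - 4 + 3*4)) = (3*v)*(4/(-4 - 4 + 12)) = (3*v)*(4/4) = (3*v)*(4*(¼)) = (3*v)*1 = 3*v)
5505 - J(C(0, -4), 156) = 5505 - 3*156 = 5505 - 1*468 = 5505 - 468 = 5037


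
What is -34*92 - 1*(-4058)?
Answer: 930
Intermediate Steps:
-34*92 - 1*(-4058) = -3128 + 4058 = 930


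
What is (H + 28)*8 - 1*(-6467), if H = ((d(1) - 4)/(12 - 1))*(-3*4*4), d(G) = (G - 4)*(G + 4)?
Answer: 80897/11 ≈ 7354.3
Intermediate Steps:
d(G) = (-4 + G)*(4 + G)
H = 912/11 (H = (((-16 + 1**2) - 4)/(12 - 1))*(-3*4*4) = (((-16 + 1) - 4)/11)*(-12*4) = ((-15 - 4)*(1/11))*(-48) = -19*1/11*(-48) = -19/11*(-48) = 912/11 ≈ 82.909)
(H + 28)*8 - 1*(-6467) = (912/11 + 28)*8 - 1*(-6467) = (1220/11)*8 + 6467 = 9760/11 + 6467 = 80897/11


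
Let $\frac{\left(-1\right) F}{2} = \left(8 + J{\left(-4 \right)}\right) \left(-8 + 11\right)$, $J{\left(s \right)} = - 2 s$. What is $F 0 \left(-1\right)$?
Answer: $0$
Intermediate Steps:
$F = -96$ ($F = - 2 \left(8 - -8\right) \left(-8 + 11\right) = - 2 \left(8 + 8\right) 3 = - 2 \cdot 16 \cdot 3 = \left(-2\right) 48 = -96$)
$F 0 \left(-1\right) = \left(-96\right) 0 \left(-1\right) = 0 \left(-1\right) = 0$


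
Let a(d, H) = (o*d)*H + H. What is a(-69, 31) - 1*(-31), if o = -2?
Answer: 4340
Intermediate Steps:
a(d, H) = H - 2*H*d (a(d, H) = (-2*d)*H + H = -2*H*d + H = H - 2*H*d)
a(-69, 31) - 1*(-31) = 31*(1 - 2*(-69)) - 1*(-31) = 31*(1 + 138) + 31 = 31*139 + 31 = 4309 + 31 = 4340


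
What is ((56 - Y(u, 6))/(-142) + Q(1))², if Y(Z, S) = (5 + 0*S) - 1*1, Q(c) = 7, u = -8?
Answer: 221841/5041 ≈ 44.007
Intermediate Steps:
Y(Z, S) = 4 (Y(Z, S) = (5 + 0) - 1 = 5 - 1 = 4)
((56 - Y(u, 6))/(-142) + Q(1))² = ((56 - 1*4)/(-142) + 7)² = ((56 - 4)*(-1/142) + 7)² = (52*(-1/142) + 7)² = (-26/71 + 7)² = (471/71)² = 221841/5041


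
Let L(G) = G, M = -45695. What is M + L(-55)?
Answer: -45750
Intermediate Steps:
M + L(-55) = -45695 - 55 = -45750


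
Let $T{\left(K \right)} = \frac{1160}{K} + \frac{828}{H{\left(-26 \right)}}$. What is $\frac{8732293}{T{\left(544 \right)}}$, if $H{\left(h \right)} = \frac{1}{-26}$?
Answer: $- \frac{593795924}{1463759} \approx -405.67$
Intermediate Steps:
$H{\left(h \right)} = - \frac{1}{26}$
$T{\left(K \right)} = -21528 + \frac{1160}{K}$ ($T{\left(K \right)} = \frac{1160}{K} + \frac{828}{- \frac{1}{26}} = \frac{1160}{K} + 828 \left(-26\right) = \frac{1160}{K} - 21528 = -21528 + \frac{1160}{K}$)
$\frac{8732293}{T{\left(544 \right)}} = \frac{8732293}{-21528 + \frac{1160}{544}} = \frac{8732293}{-21528 + 1160 \cdot \frac{1}{544}} = \frac{8732293}{-21528 + \frac{145}{68}} = \frac{8732293}{- \frac{1463759}{68}} = 8732293 \left(- \frac{68}{1463759}\right) = - \frac{593795924}{1463759}$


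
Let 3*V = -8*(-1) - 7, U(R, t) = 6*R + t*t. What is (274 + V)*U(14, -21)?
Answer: 144025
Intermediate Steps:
U(R, t) = t² + 6*R (U(R, t) = 6*R + t² = t² + 6*R)
V = ⅓ (V = (-8*(-1) - 7)/3 = (8 - 7)/3 = (⅓)*1 = ⅓ ≈ 0.33333)
(274 + V)*U(14, -21) = (274 + ⅓)*((-21)² + 6*14) = 823*(441 + 84)/3 = (823/3)*525 = 144025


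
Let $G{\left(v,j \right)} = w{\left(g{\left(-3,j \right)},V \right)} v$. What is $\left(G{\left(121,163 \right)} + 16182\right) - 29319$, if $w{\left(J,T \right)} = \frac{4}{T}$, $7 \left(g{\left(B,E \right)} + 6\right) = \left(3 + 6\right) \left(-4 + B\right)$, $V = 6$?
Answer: $- \frac{39169}{3} \approx -13056.0$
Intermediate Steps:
$g{\left(B,E \right)} = - \frac{78}{7} + \frac{9 B}{7}$ ($g{\left(B,E \right)} = -6 + \frac{\left(3 + 6\right) \left(-4 + B\right)}{7} = -6 + \frac{9 \left(-4 + B\right)}{7} = -6 + \frac{-36 + 9 B}{7} = -6 + \left(- \frac{36}{7} + \frac{9 B}{7}\right) = - \frac{78}{7} + \frac{9 B}{7}$)
$G{\left(v,j \right)} = \frac{2 v}{3}$ ($G{\left(v,j \right)} = \frac{4}{6} v = 4 \cdot \frac{1}{6} v = \frac{2 v}{3}$)
$\left(G{\left(121,163 \right)} + 16182\right) - 29319 = \left(\frac{2}{3} \cdot 121 + 16182\right) - 29319 = \left(\frac{242}{3} + 16182\right) - 29319 = \frac{48788}{3} - 29319 = - \frac{39169}{3}$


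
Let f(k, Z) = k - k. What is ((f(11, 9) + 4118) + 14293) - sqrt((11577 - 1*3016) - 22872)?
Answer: 18411 - I*sqrt(14311) ≈ 18411.0 - 119.63*I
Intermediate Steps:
f(k, Z) = 0
((f(11, 9) + 4118) + 14293) - sqrt((11577 - 1*3016) - 22872) = ((0 + 4118) + 14293) - sqrt((11577 - 1*3016) - 22872) = (4118 + 14293) - sqrt((11577 - 3016) - 22872) = 18411 - sqrt(8561 - 22872) = 18411 - sqrt(-14311) = 18411 - I*sqrt(14311)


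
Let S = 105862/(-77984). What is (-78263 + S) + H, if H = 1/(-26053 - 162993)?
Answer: -288454310399017/3685640816 ≈ -78264.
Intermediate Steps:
S = -52931/38992 (S = 105862*(-1/77984) = -52931/38992 ≈ -1.3575)
H = -1/189046 (H = 1/(-189046) = -1/189046 ≈ -5.2897e-6)
(-78263 + S) + H = (-78263 - 52931/38992) - 1/189046 = -3051683827/38992 - 1/189046 = -288454310399017/3685640816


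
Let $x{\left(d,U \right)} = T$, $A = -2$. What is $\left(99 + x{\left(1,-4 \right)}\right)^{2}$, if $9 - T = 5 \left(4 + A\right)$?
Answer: $9604$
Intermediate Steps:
$T = -1$ ($T = 9 - 5 \left(4 - 2\right) = 9 - 5 \cdot 2 = 9 - 10 = -1$)
$x{\left(d,U \right)} = -1$
$\left(99 + x{\left(1,-4 \right)}\right)^{2} = \left(99 - 1\right)^{2} = 98^{2} = 9604$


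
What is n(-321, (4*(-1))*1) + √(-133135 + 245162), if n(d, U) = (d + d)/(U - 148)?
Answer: 321/76 + √112027 ≈ 338.93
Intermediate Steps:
n(d, U) = 2*d/(-148 + U) (n(d, U) = (2*d)/(-148 + U) = 2*d/(-148 + U))
n(-321, (4*(-1))*1) + √(-133135 + 245162) = 2*(-321)/(-148 + (4*(-1))*1) + √(-133135 + 245162) = 2*(-321)/(-148 - 4*1) + √112027 = 2*(-321)/(-148 - 4) + √112027 = 2*(-321)/(-152) + √112027 = 2*(-321)*(-1/152) + √112027 = 321/76 + √112027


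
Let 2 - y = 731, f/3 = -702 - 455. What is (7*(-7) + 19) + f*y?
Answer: 2530329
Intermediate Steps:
f = -3471 (f = 3*(-702 - 455) = 3*(-1157) = -3471)
y = -729 (y = 2 - 1*731 = 2 - 731 = -729)
(7*(-7) + 19) + f*y = (7*(-7) + 19) - 3471*(-729) = (-49 + 19) + 2530359 = -30 + 2530359 = 2530329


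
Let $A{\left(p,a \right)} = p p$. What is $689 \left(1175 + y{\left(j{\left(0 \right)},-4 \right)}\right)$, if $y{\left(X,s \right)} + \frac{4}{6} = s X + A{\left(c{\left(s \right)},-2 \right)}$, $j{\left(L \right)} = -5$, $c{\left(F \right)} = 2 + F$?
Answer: $\frac{2476955}{3} \approx 8.2565 \cdot 10^{5}$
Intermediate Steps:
$A{\left(p,a \right)} = p^{2}$
$y{\left(X,s \right)} = - \frac{2}{3} + \left(2 + s\right)^{2} + X s$ ($y{\left(X,s \right)} = - \frac{2}{3} + \left(s X + \left(2 + s\right)^{2}\right) = - \frac{2}{3} + \left(X s + \left(2 + s\right)^{2}\right) = - \frac{2}{3} + \left(\left(2 + s\right)^{2} + X s\right) = - \frac{2}{3} + \left(2 + s\right)^{2} + X s$)
$689 \left(1175 + y{\left(j{\left(0 \right)},-4 \right)}\right) = 689 \left(1175 - \left(- \frac{58}{3} - \left(2 - 4\right)^{2}\right)\right) = 689 \left(1175 + \left(- \frac{2}{3} + \left(-2\right)^{2} + 20\right)\right) = 689 \left(1175 + \left(- \frac{2}{3} + 4 + 20\right)\right) = 689 \left(1175 + \frac{70}{3}\right) = 689 \cdot \frac{3595}{3} = \frac{2476955}{3}$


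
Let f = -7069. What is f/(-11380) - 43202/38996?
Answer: -53994009/110943620 ≈ -0.48668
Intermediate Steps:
f/(-11380) - 43202/38996 = -7069/(-11380) - 43202/38996 = -7069*(-1/11380) - 43202*1/38996 = 7069/11380 - 21601/19498 = -53994009/110943620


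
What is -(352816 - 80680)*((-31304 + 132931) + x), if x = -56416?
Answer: -12303540696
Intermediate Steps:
-(352816 - 80680)*((-31304 + 132931) + x) = -(352816 - 80680)*((-31304 + 132931) - 56416) = -272136*(101627 - 56416) = -272136*45211 = -1*12303540696 = -12303540696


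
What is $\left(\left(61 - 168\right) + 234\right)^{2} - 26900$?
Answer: $-10771$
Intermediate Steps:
$\left(\left(61 - 168\right) + 234\right)^{2} - 26900 = \left(-107 + 234\right)^{2} - 26900 = 127^{2} - 26900 = 16129 - 26900 = -10771$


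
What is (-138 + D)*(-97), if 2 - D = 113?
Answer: 24153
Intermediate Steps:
D = -111 (D = 2 - 1*113 = 2 - 113 = -111)
(-138 + D)*(-97) = (-138 - 111)*(-97) = -249*(-97) = 24153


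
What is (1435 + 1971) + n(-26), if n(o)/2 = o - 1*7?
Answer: 3340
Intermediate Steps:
n(o) = -14 + 2*o (n(o) = 2*(o - 1*7) = 2*(o - 7) = 2*(-7 + o) = -14 + 2*o)
(1435 + 1971) + n(-26) = (1435 + 1971) + (-14 + 2*(-26)) = 3406 + (-14 - 52) = 3406 - 66 = 3340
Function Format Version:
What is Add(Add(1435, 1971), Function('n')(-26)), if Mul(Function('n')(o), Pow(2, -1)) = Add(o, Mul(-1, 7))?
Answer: 3340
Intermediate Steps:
Function('n')(o) = Add(-14, Mul(2, o)) (Function('n')(o) = Mul(2, Add(o, Mul(-1, 7))) = Mul(2, Add(o, -7)) = Mul(2, Add(-7, o)) = Add(-14, Mul(2, o)))
Add(Add(1435, 1971), Function('n')(-26)) = Add(Add(1435, 1971), Add(-14, Mul(2, -26))) = Add(3406, Add(-14, -52)) = Add(3406, -66) = 3340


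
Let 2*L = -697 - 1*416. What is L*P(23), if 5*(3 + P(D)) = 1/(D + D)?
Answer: 766857/460 ≈ 1667.1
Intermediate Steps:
P(D) = -3 + 1/(10*D) (P(D) = -3 + 1/(5*(D + D)) = -3 + 1/(5*((2*D))) = -3 + (1/(2*D))/5 = -3 + 1/(10*D))
L = -1113/2 (L = (-697 - 1*416)/2 = (-697 - 416)/2 = (1/2)*(-1113) = -1113/2 ≈ -556.50)
L*P(23) = -1113*(-3 + (1/10)/23)/2 = -1113*(-3 + (1/10)*(1/23))/2 = -1113*(-3 + 1/230)/2 = -1113/2*(-689/230) = 766857/460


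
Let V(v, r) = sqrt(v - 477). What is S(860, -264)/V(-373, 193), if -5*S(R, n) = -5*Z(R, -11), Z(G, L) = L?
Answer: 11*I*sqrt(34)/170 ≈ 0.3773*I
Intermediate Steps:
V(v, r) = sqrt(-477 + v)
S(R, n) = -11 (S(R, n) = -(-1)*(-11) = -1/5*55 = -11)
S(860, -264)/V(-373, 193) = -11/sqrt(-477 - 373) = -11*(-I*sqrt(34)/170) = -(-11)*I*sqrt(34)/170 = 11*I*sqrt(34)/170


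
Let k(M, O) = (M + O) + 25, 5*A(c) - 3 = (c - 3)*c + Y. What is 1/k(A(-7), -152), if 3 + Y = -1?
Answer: -5/566 ≈ -0.0088339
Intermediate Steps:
Y = -4 (Y = -3 - 1 = -4)
A(c) = -1/5 + c*(-3 + c)/5 (A(c) = 3/5 + ((c - 3)*c - 4)/5 = 3/5 + ((-3 + c)*c - 4)/5 = 3/5 + (c*(-3 + c) - 4)/5 = 3/5 + (-4 + c*(-3 + c))/5 = 3/5 + (-4/5 + c*(-3 + c)/5) = -1/5 + c*(-3 + c)/5)
k(M, O) = 25 + M + O
1/k(A(-7), -152) = 1/(25 + (-1/5 - 3/5*(-7) + (1/5)*(-7)**2) - 152) = 1/(25 + (-1/5 + 21/5 + (1/5)*49) - 152) = 1/(25 + (-1/5 + 21/5 + 49/5) - 152) = 1/(25 + 69/5 - 152) = 1/(-566/5) = -5/566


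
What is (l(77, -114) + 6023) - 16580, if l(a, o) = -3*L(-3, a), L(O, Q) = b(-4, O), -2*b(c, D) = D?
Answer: -21123/2 ≈ -10562.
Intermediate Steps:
b(c, D) = -D/2
L(O, Q) = -O/2
l(a, o) = -9/2 (l(a, o) = -(-3)*(-3)/2 = -3*3/2 = -9/2)
(l(77, -114) + 6023) - 16580 = (-9/2 + 6023) - 16580 = 12037/2 - 16580 = -21123/2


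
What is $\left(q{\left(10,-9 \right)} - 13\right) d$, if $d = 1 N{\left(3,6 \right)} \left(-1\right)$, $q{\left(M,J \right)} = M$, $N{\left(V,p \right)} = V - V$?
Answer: $0$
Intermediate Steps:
$N{\left(V,p \right)} = 0$
$d = 0$ ($d = 1 \cdot 0 \left(-1\right) = 0 \left(-1\right) = 0$)
$\left(q{\left(10,-9 \right)} - 13\right) d = \left(10 - 13\right) 0 = \left(-3\right) 0 = 0$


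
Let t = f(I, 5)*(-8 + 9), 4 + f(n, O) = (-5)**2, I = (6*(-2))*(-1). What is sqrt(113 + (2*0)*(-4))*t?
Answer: 21*sqrt(113) ≈ 223.23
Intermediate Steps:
I = 12 (I = -12*(-1) = 12)
f(n, O) = 21 (f(n, O) = -4 + (-5)**2 = -4 + 25 = 21)
t = 21 (t = 21*(-8 + 9) = 21*1 = 21)
sqrt(113 + (2*0)*(-4))*t = sqrt(113 + (2*0)*(-4))*21 = sqrt(113 + 0*(-4))*21 = sqrt(113 + 0)*21 = sqrt(113)*21 = 21*sqrt(113)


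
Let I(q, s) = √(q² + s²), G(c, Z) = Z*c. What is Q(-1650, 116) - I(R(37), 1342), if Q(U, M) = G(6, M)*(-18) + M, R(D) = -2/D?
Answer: -12412 - 2*√616379930/37 ≈ -13754.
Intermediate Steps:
Q(U, M) = -107*M (Q(U, M) = (M*6)*(-18) + M = (6*M)*(-18) + M = -108*M + M = -107*M)
Q(-1650, 116) - I(R(37), 1342) = -107*116 - √((-2/37)² + 1342²) = -12412 - √((-2*1/37)² + 1800964) = -12412 - √((-2/37)² + 1800964) = -12412 - √(4/1369 + 1800964) = -12412 - √(2465519720/1369) = -12412 - 2*√616379930/37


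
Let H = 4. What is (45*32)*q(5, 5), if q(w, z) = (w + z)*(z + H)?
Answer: 129600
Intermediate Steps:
q(w, z) = (4 + z)*(w + z) (q(w, z) = (w + z)*(z + 4) = (w + z)*(4 + z) = (4 + z)*(w + z))
(45*32)*q(5, 5) = (45*32)*(5² + 4*5 + 4*5 + 5*5) = 1440*(25 + 20 + 20 + 25) = 1440*90 = 129600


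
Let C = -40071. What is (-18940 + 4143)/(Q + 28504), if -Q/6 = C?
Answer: -14797/268930 ≈ -0.055022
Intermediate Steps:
Q = 240426 (Q = -6*(-40071) = 240426)
(-18940 + 4143)/(Q + 28504) = (-18940 + 4143)/(240426 + 28504) = -14797/268930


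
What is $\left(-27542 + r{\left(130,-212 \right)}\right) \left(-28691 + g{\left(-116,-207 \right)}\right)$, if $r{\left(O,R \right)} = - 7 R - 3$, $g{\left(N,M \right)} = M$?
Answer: $753110778$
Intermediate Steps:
$r{\left(O,R \right)} = -3 - 7 R$
$\left(-27542 + r{\left(130,-212 \right)}\right) \left(-28691 + g{\left(-116,-207 \right)}\right) = \left(-27542 - -1481\right) \left(-28691 - 207\right) = \left(-27542 + \left(-3 + 1484\right)\right) \left(-28898\right) = \left(-27542 + 1481\right) \left(-28898\right) = \left(-26061\right) \left(-28898\right) = 753110778$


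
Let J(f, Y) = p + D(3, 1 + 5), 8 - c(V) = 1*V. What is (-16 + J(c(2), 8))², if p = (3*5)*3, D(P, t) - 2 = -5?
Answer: 676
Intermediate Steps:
D(P, t) = -3 (D(P, t) = 2 - 5 = -3)
c(V) = 8 - V
p = 45 (p = 15*3 = 45)
J(f, Y) = 42 (J(f, Y) = 45 - 3 = 42)
(-16 + J(c(2), 8))² = (-16 + 42)² = 26² = 676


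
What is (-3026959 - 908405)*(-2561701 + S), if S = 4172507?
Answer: -6339107943384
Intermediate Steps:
(-3026959 - 908405)*(-2561701 + S) = (-3026959 - 908405)*(-2561701 + 4172507) = -3935364*1610806 = -6339107943384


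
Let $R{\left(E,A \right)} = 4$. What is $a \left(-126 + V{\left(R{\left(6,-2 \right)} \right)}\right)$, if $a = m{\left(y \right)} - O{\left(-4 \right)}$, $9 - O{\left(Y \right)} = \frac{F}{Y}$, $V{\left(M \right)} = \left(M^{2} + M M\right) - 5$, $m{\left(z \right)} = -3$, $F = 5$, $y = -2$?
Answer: $\frac{5247}{4} \approx 1311.8$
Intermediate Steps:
$V{\left(M \right)} = -5 + 2 M^{2}$ ($V{\left(M \right)} = \left(M^{2} + M^{2}\right) - 5 = 2 M^{2} - 5 = -5 + 2 M^{2}$)
$O{\left(Y \right)} = 9 - \frac{5}{Y}$
$a = - \frac{53}{4}$ ($a = -3 - \left(9 - \frac{5}{-4}\right) = -3 - \left(9 - - \frac{5}{4}\right) = -3 - \left(9 + \frac{5}{4}\right) = -3 - \frac{41}{4} = - \frac{53}{4} \approx -13.25$)
$a \left(-126 + V{\left(R{\left(6,-2 \right)} \right)}\right) = - \frac{53 \left(-126 - \left(5 - 2 \cdot 4^{2}\right)\right)}{4} = - \frac{53 \left(-126 + \left(-5 + 2 \cdot 16\right)\right)}{4} = - \frac{53 \left(-126 + \left(-5 + 32\right)\right)}{4} = - \frac{53 \left(-126 + 27\right)}{4} = \left(- \frac{53}{4}\right) \left(-99\right) = \frac{5247}{4}$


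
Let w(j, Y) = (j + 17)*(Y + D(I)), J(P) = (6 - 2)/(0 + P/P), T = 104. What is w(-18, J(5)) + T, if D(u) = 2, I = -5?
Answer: 98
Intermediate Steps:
J(P) = 4 (J(P) = 4/(0 + 1) = 4/1 = 4*1 = 4)
w(j, Y) = (2 + Y)*(17 + j) (w(j, Y) = (j + 17)*(Y + 2) = (17 + j)*(2 + Y) = (2 + Y)*(17 + j))
w(-18, J(5)) + T = (34 + 2*(-18) + 17*4 + 4*(-18)) + 104 = (34 - 36 + 68 - 72) + 104 = -6 + 104 = 98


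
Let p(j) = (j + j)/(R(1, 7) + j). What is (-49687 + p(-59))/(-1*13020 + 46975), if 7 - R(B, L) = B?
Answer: -2633293/1799615 ≈ -1.4633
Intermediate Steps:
R(B, L) = 7 - B
p(j) = 2*j/(6 + j) (p(j) = (j + j)/((7 - 1*1) + j) = (2*j)/((7 - 1) + j) = (2*j)/(6 + j) = 2*j/(6 + j))
(-49687 + p(-59))/(-1*13020 + 46975) = (-49687 + 2*(-59)/(6 - 59))/(-1*13020 + 46975) = (-49687 + 2*(-59)/(-53))/(-13020 + 46975) = (-49687 + 2*(-59)*(-1/53))/33955 = (-49687 + 118/53)*(1/33955) = -2633293/53*1/33955 = -2633293/1799615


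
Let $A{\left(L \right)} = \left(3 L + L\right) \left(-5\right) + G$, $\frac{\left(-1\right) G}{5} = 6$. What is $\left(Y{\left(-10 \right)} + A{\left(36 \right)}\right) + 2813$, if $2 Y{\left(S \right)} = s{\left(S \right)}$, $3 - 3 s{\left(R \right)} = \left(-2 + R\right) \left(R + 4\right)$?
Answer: $\frac{4103}{2} \approx 2051.5$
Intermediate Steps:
$G = -30$ ($G = \left(-5\right) 6 = -30$)
$A{\left(L \right)} = -30 - 20 L$ ($A{\left(L \right)} = \left(3 L + L\right) \left(-5\right) - 30 = 4 L \left(-5\right) - 30 = - 20 L - 30 = -30 - 20 L$)
$s{\left(R \right)} = 1 - \frac{\left(-2 + R\right) \left(4 + R\right)}{3}$ ($s{\left(R \right)} = 1 - \frac{\left(-2 + R\right) \left(R + 4\right)}{3} = 1 - \frac{\left(-2 + R\right) \left(4 + R\right)}{3}$)
$Y{\left(S \right)} = \frac{11}{6} - \frac{S}{3} - \frac{S^{2}}{6}$ ($Y{\left(S \right)} = \frac{\frac{11}{3} - \frac{2 S}{3} - \frac{S^{2}}{3}}{2} = \frac{11}{6} - \frac{S}{3} - \frac{S^{2}}{6}$)
$\left(Y{\left(-10 \right)} + A{\left(36 \right)}\right) + 2813 = \left(\left(\frac{11}{6} - - \frac{10}{3} - \frac{\left(-10\right)^{2}}{6}\right) - 750\right) + 2813 = \left(\left(\frac{11}{6} + \frac{10}{3} - \frac{50}{3}\right) - 750\right) + 2813 = \left(- \frac{23}{2} - 750\right) + 2813 = - \frac{1523}{2} + 2813 = \frac{4103}{2}$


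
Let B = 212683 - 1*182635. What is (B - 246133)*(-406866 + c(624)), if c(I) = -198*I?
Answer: 114615373530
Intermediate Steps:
B = 30048 (B = 212683 - 182635 = 30048)
(B - 246133)*(-406866 + c(624)) = (30048 - 246133)*(-406866 - 198*624) = -216085*(-406866 - 123552) = -216085*(-530418) = 114615373530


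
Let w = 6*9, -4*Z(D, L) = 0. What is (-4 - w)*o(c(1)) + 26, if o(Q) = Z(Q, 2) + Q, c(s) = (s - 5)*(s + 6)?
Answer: 1650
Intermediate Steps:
Z(D, L) = 0 (Z(D, L) = -¼*0 = 0)
w = 54
c(s) = (-5 + s)*(6 + s)
o(Q) = Q (o(Q) = 0 + Q = Q)
(-4 - w)*o(c(1)) + 26 = (-4 - 1*54)*(-30 + 1 + 1²) + 26 = (-4 - 54)*(-30 + 1 + 1) + 26 = -58*(-28) + 26 = 1624 + 26 = 1650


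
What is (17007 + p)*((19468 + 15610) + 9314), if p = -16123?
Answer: 39242528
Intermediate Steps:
(17007 + p)*((19468 + 15610) + 9314) = (17007 - 16123)*((19468 + 15610) + 9314) = 884*(35078 + 9314) = 884*44392 = 39242528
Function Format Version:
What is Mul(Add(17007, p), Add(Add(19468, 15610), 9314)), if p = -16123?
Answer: 39242528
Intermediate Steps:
Mul(Add(17007, p), Add(Add(19468, 15610), 9314)) = Mul(Add(17007, -16123), Add(Add(19468, 15610), 9314)) = Mul(884, Add(35078, 9314)) = Mul(884, 44392) = 39242528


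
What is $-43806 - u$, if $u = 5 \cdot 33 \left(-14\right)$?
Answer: $-41496$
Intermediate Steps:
$u = -2310$ ($u = 165 \left(-14\right) = -2310$)
$-43806 - u = -43806 - -2310 = -43806 + 2310 = -41496$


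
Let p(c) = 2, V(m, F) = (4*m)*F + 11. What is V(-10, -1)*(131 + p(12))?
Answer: 6783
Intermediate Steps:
V(m, F) = 11 + 4*F*m (V(m, F) = 4*F*m + 11 = 11 + 4*F*m)
V(-10, -1)*(131 + p(12)) = (11 + 4*(-1)*(-10))*(131 + 2) = (11 + 40)*133 = 51*133 = 6783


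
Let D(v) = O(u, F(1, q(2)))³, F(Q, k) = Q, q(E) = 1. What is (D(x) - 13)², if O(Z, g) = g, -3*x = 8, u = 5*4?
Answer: 144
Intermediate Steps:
u = 20
x = -8/3 (x = -⅓*8 = -8/3 ≈ -2.6667)
D(v) = 1 (D(v) = 1³ = 1)
(D(x) - 13)² = (1 - 13)² = (-12)² = 144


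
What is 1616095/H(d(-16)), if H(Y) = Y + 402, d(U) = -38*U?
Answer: 323219/202 ≈ 1600.1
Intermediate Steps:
H(Y) = 402 + Y
1616095/H(d(-16)) = 1616095/(402 - 38*(-16)) = 1616095/(402 + 608) = 1616095/1010 = 1616095*(1/1010) = 323219/202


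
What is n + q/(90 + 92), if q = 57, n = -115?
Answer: -20873/182 ≈ -114.69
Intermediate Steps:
n + q/(90 + 92) = -115 + 57/(90 + 92) = -115 + 57/182 = -20873/182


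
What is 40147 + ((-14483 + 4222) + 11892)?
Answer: 41778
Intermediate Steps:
40147 + ((-14483 + 4222) + 11892) = 40147 + (-10261 + 11892) = 40147 + 1631 = 41778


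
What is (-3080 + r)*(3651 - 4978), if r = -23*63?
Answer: 6009983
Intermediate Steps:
r = -1449
(-3080 + r)*(3651 - 4978) = (-3080 - 1449)*(3651 - 4978) = -4529*(-1327) = 6009983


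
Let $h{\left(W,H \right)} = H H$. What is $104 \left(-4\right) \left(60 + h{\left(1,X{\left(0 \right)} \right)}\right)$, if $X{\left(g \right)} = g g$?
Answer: $-24960$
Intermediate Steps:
$X{\left(g \right)} = g^{2}$
$h{\left(W,H \right)} = H^{2}$
$104 \left(-4\right) \left(60 + h{\left(1,X{\left(0 \right)} \right)}\right) = 104 \left(-4\right) \left(60 + \left(0^{2}\right)^{2}\right) = - 416 \left(60 + 0^{2}\right) = - 416 \left(60 + 0\right) = \left(-416\right) 60 = -24960$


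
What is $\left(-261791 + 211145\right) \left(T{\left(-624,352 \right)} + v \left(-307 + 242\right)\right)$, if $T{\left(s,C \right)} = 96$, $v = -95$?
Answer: $-317601066$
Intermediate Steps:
$\left(-261791 + 211145\right) \left(T{\left(-624,352 \right)} + v \left(-307 + 242\right)\right) = \left(-261791 + 211145\right) \left(96 - 95 \left(-307 + 242\right)\right) = - 50646 \left(96 - -6175\right) = - 50646 \left(96 + 6175\right) = \left(-50646\right) 6271 = -317601066$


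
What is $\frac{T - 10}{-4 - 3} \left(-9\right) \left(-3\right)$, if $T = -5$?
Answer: $\frac{405}{7} \approx 57.857$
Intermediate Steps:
$\frac{T - 10}{-4 - 3} \left(-9\right) \left(-3\right) = \frac{-5 - 10}{-4 - 3} \left(-9\right) \left(-3\right) = \frac{-5 - 10}{-7} \left(-9\right) \left(-3\right) = \left(-15\right) \left(- \frac{1}{7}\right) \left(-9\right) \left(-3\right) = \frac{15}{7} \left(-9\right) \left(-3\right) = \left(- \frac{135}{7}\right) \left(-3\right) = \frac{405}{7}$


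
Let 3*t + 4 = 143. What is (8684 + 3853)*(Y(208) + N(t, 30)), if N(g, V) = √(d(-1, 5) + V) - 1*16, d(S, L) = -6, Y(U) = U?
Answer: 2407104 + 25074*√6 ≈ 2.4685e+6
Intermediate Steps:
t = 139/3 (t = -4/3 + (⅓)*143 = -4/3 + 143/3 = 139/3 ≈ 46.333)
N(g, V) = -16 + √(-6 + V) (N(g, V) = √(-6 + V) - 1*16 = √(-6 + V) - 16 = -16 + √(-6 + V))
(8684 + 3853)*(Y(208) + N(t, 30)) = (8684 + 3853)*(208 + (-16 + √(-6 + 30))) = 12537*(208 + (-16 + √24)) = 12537*(208 + (-16 + 2*√6)) = 12537*(192 + 2*√6) = 2407104 + 25074*√6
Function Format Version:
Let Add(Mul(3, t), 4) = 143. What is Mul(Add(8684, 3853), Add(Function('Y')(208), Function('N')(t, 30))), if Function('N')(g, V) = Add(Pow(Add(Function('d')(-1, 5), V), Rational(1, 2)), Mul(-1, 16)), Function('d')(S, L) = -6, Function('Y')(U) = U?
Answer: Add(2407104, Mul(25074, Pow(6, Rational(1, 2)))) ≈ 2.4685e+6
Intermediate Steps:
t = Rational(139, 3) (t = Add(Rational(-4, 3), Mul(Rational(1, 3), 143)) = Add(Rational(-4, 3), Rational(143, 3)) = Rational(139, 3) ≈ 46.333)
Function('N')(g, V) = Add(-16, Pow(Add(-6, V), Rational(1, 2))) (Function('N')(g, V) = Add(Pow(Add(-6, V), Rational(1, 2)), Mul(-1, 16)) = Add(Pow(Add(-6, V), Rational(1, 2)), -16) = Add(-16, Pow(Add(-6, V), Rational(1, 2))))
Mul(Add(8684, 3853), Add(Function('Y')(208), Function('N')(t, 30))) = Mul(Add(8684, 3853), Add(208, Add(-16, Pow(Add(-6, 30), Rational(1, 2))))) = Mul(12537, Add(208, Add(-16, Pow(24, Rational(1, 2))))) = Mul(12537, Add(208, Add(-16, Mul(2, Pow(6, Rational(1, 2)))))) = Mul(12537, Add(192, Mul(2, Pow(6, Rational(1, 2))))) = Add(2407104, Mul(25074, Pow(6, Rational(1, 2))))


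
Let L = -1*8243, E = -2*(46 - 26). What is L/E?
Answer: 8243/40 ≈ 206.07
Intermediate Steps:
E = -40 (E = -2*20 = -40)
L = -8243
L/E = -8243/(-40) = -8243*(-1/40) = 8243/40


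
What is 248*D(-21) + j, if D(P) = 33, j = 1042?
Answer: 9226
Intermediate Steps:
248*D(-21) + j = 248*33 + 1042 = 8184 + 1042 = 9226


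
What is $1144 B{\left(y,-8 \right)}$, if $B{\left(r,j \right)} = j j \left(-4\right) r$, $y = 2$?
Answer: $-585728$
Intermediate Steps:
$B{\left(r,j \right)} = - 4 r j^{2}$ ($B{\left(r,j \right)} = j^{2} \left(-4\right) r = - 4 j^{2} r = - 4 r j^{2}$)
$1144 B{\left(y,-8 \right)} = 1144 \left(\left(-4\right) 2 \left(-8\right)^{2}\right) = 1144 \left(\left(-4\right) 2 \cdot 64\right) = 1144 \left(-512\right) = -585728$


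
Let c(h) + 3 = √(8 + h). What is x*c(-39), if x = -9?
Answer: 27 - 9*I*√31 ≈ 27.0 - 50.11*I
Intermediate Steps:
c(h) = -3 + √(8 + h)
x*c(-39) = -9*(-3 + √(8 - 39)) = -9*(-3 + √(-31)) = -9*(-3 + I*√31) = 27 - 9*I*√31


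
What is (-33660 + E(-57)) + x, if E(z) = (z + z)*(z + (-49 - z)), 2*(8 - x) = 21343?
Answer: -77475/2 ≈ -38738.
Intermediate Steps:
x = -21327/2 (x = 8 - ½*21343 = 8 - 21343/2 = -21327/2 ≈ -10664.)
E(z) = -98*z (E(z) = (2*z)*(-49) = -98*z)
(-33660 + E(-57)) + x = (-33660 - 98*(-57)) - 21327/2 = (-33660 + 5586) - 21327/2 = -28074 - 21327/2 = -77475/2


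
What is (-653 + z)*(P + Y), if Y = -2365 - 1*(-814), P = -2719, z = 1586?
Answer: -3983910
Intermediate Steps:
Y = -1551 (Y = -2365 + 814 = -1551)
(-653 + z)*(P + Y) = (-653 + 1586)*(-2719 - 1551) = 933*(-4270) = -3983910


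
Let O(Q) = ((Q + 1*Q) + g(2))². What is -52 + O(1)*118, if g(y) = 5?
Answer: 5730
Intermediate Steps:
O(Q) = (5 + 2*Q)² (O(Q) = ((Q + 1*Q) + 5)² = ((Q + Q) + 5)² = (2*Q + 5)² = (5 + 2*Q)²)
-52 + O(1)*118 = -52 + (5 + 2*1)²*118 = -52 + (5 + 2)²*118 = -52 + 7²*118 = -52 + 49*118 = -52 + 5782 = 5730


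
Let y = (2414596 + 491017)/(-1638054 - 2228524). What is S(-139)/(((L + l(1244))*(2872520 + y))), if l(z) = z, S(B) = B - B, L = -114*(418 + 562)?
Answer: 0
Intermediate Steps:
L = -111720 (L = -114*980 = -111720)
S(B) = 0
y = -2905613/3866578 (y = 2905613/(-3866578) = 2905613*(-1/3866578) = -2905613/3866578 ≈ -0.75147)
S(-139)/(((L + l(1244))*(2872520 + y))) = 0/(((-111720 + 1244)*(2872520 - 2905613/3866578))) = 0/((-110476*11106819730947/3866578)) = 0/(-613518508298050386/1933289) = 0*(-1933289/613518508298050386) = 0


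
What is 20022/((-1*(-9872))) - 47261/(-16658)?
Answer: 200021767/41111944 ≈ 4.8653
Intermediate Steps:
20022/((-1*(-9872))) - 47261/(-16658) = 20022/9872 - 47261*(-1/16658) = 20022*(1/9872) + 47261/16658 = 10011/4936 + 47261/16658 = 200021767/41111944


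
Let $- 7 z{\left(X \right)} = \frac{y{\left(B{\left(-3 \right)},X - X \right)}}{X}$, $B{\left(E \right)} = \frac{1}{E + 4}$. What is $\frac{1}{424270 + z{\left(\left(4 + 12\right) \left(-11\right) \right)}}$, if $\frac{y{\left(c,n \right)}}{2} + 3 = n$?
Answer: $\frac{616}{261350317} \approx 2.357 \cdot 10^{-6}$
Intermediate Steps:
$B{\left(E \right)} = \frac{1}{4 + E}$
$y{\left(c,n \right)} = -6 + 2 n$
$z{\left(X \right)} = \frac{6}{7 X}$ ($z{\left(X \right)} = - \frac{\left(-6 + 2 \left(X - X\right)\right) \frac{1}{X}}{7} = - \frac{\left(-6 + 2 \cdot 0\right) \frac{1}{X}}{7} = - \frac{\left(-6 + 0\right) \frac{1}{X}}{7} = - \frac{\left(-6\right) \frac{1}{X}}{7} = \frac{6}{7 X}$)
$\frac{1}{424270 + z{\left(\left(4 + 12\right) \left(-11\right) \right)}} = \frac{1}{424270 + \frac{6}{7 \left(4 + 12\right) \left(-11\right)}} = \frac{1}{424270 + \frac{6}{7 \cdot 16 \left(-11\right)}} = \frac{1}{424270 + \frac{6}{7 \left(-176\right)}} = \frac{1}{424270 + \frac{6}{7} \left(- \frac{1}{176}\right)} = \frac{1}{424270 - \frac{3}{616}} = \frac{1}{\frac{261350317}{616}} = \frac{616}{261350317}$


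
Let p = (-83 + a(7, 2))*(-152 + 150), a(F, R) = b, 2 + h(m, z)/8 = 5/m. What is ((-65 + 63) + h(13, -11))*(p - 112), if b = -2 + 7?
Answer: -8536/13 ≈ -656.62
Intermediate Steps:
b = 5
h(m, z) = -16 + 40/m (h(m, z) = -16 + 8*(5/m) = -16 + 40/m)
a(F, R) = 5
p = 156 (p = (-83 + 5)*(-152 + 150) = -78*(-2) = 156)
((-65 + 63) + h(13, -11))*(p - 112) = ((-65 + 63) + (-16 + 40/13))*(156 - 112) = (-2 + (-16 + 40*(1/13)))*44 = (-2 + (-16 + 40/13))*44 = (-2 - 168/13)*44 = -194/13*44 = -8536/13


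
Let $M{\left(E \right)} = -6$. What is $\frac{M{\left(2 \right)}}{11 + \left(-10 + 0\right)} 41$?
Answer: $-246$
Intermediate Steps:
$\frac{M{\left(2 \right)}}{11 + \left(-10 + 0\right)} 41 = \frac{1}{11 + \left(-10 + 0\right)} \left(-6\right) 41 = \frac{1}{11 - 10} \left(-6\right) 41 = 1^{-1} \left(-6\right) 41 = 1 \left(-6\right) 41 = \left(-6\right) 41 = -246$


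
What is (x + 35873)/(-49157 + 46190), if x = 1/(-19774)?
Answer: -709352701/58669458 ≈ -12.091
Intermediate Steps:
x = -1/19774 ≈ -5.0571e-5
(x + 35873)/(-49157 + 46190) = (-1/19774 + 35873)/(-49157 + 46190) = (709352701/19774)/(-2967) = (709352701/19774)*(-1/2967) = -709352701/58669458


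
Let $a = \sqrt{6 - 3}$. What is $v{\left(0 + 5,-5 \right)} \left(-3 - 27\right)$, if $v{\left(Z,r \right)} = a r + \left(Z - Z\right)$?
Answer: $150 \sqrt{3} \approx 259.81$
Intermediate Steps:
$a = \sqrt{3} \approx 1.732$
$v{\left(Z,r \right)} = r \sqrt{3}$ ($v{\left(Z,r \right)} = \sqrt{3} r + \left(Z - Z\right) = r \sqrt{3} + 0 = r \sqrt{3}$)
$v{\left(0 + 5,-5 \right)} \left(-3 - 27\right) = - 5 \sqrt{3} \left(-3 - 27\right) = - 5 \sqrt{3} \left(-30\right) = 150 \sqrt{3}$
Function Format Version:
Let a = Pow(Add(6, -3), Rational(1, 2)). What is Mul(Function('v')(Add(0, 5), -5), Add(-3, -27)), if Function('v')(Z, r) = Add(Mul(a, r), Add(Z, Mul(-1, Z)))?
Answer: Mul(150, Pow(3, Rational(1, 2))) ≈ 259.81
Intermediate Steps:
a = Pow(3, Rational(1, 2)) ≈ 1.7320
Function('v')(Z, r) = Mul(r, Pow(3, Rational(1, 2))) (Function('v')(Z, r) = Add(Mul(Pow(3, Rational(1, 2)), r), Add(Z, Mul(-1, Z))) = Add(Mul(r, Pow(3, Rational(1, 2))), 0) = Mul(r, Pow(3, Rational(1, 2))))
Mul(Function('v')(Add(0, 5), -5), Add(-3, -27)) = Mul(Mul(-5, Pow(3, Rational(1, 2))), Add(-3, -27)) = Mul(Mul(-5, Pow(3, Rational(1, 2))), -30) = Mul(150, Pow(3, Rational(1, 2)))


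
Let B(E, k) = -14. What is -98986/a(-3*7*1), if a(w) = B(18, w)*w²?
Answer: 49493/3087 ≈ 16.033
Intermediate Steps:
a(w) = -14*w²
-98986/a(-3*7*1) = -98986/((-14*(-3*7*1)²)) = -98986/((-14*(-21*1)²)) = -98986/((-14*(-21)²)) = -98986/((-14*441)) = -98986/(-6174) = -98986*(-1/6174) = 49493/3087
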